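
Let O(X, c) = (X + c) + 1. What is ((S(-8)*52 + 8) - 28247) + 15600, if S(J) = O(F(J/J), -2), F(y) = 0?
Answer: -12691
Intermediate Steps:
O(X, c) = 1 + X + c
S(J) = -1 (S(J) = 1 + 0 - 2 = -1)
((S(-8)*52 + 8) - 28247) + 15600 = ((-1*52 + 8) - 28247) + 15600 = ((-52 + 8) - 28247) + 15600 = (-44 - 28247) + 15600 = -28291 + 15600 = -12691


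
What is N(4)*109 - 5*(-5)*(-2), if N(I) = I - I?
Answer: -50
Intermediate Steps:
N(I) = 0
N(4)*109 - 5*(-5)*(-2) = 0*109 - 5*(-5)*(-2) = 0 + 25*(-2) = 0 - 50 = -50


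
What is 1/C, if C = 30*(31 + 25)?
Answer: 1/1680 ≈ 0.00059524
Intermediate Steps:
C = 1680 (C = 30*56 = 1680)
1/C = 1/1680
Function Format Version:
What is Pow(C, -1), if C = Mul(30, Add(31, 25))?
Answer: Rational(1, 1680) ≈ 0.00059524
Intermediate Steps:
C = 1680 (C = Mul(30, 56) = 1680)
Pow(C, -1) = Pow(1680, -1) = Rational(1, 1680)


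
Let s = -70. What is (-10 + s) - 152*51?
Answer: -7832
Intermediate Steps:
(-10 + s) - 152*51 = (-10 - 70) - 152*51 = -80 - 7752 = -7832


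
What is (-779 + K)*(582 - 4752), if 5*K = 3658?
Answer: 197658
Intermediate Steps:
K = 3658/5 (K = (⅕)*3658 = 3658/5 ≈ 731.60)
(-779 + K)*(582 - 4752) = (-779 + 3658/5)*(582 - 4752) = -237/5*(-4170) = 197658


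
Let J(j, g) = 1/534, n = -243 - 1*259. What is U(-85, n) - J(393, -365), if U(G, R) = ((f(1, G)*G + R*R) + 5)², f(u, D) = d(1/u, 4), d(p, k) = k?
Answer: 33822110489573/534 ≈ 6.3337e+10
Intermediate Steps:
f(u, D) = 4
n = -502 (n = -243 - 259 = -502)
J(j, g) = 1/534
U(G, R) = (5 + R² + 4*G)² (U(G, R) = ((4*G + R*R) + 5)² = ((4*G + R²) + 5)² = ((R² + 4*G) + 5)² = (5 + R² + 4*G)²)
U(-85, n) - J(393, -365) = (5 + (-502)² + 4*(-85))² - 1*1/534 = (5 + 252004 - 340)² - 1/534 = 251669² - 1/534 = 63337285561 - 1/534 = 33822110489573/534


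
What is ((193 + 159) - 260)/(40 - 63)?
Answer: -4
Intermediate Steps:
((193 + 159) - 260)/(40 - 63) = (352 - 260)/(-23) = 92*(-1/23) = -4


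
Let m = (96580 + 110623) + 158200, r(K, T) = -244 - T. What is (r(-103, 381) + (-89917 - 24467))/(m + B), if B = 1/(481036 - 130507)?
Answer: -40313989761/128084348188 ≈ -0.31475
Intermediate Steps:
m = 365403 (m = 207203 + 158200 = 365403)
B = 1/350529 ≈ 2.8528e-6
(r(-103, 381) + (-89917 - 24467))/(m + B) = ((-244 - 1*381) + (-89917 - 24467))/(365403 + 1/350529) = ((-244 - 381) - 114384)/(128084348188/350529) = (-625 - 114384)*(350529/128084348188) = -115009*350529/128084348188 = -40313989761/128084348188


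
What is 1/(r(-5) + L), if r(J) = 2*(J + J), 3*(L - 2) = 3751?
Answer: 3/3697 ≈ 0.00081147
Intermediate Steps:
L = 3757/3 (L = 2 + (⅓)*3751 = 2 + 3751/3 = 3757/3 ≈ 1252.3)
r(J) = 4*J (r(J) = 2*(2*J) = 4*J)
1/(r(-5) + L) = 1/(4*(-5) + 3757/3) = 1/(-20 + 3757/3) = 1/(3697/3) = 3/3697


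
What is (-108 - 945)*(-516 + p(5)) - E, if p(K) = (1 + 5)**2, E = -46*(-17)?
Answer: 504658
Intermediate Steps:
E = 782
p(K) = 36 (p(K) = 6**2 = 36)
(-108 - 945)*(-516 + p(5)) - E = (-108 - 945)*(-516 + 36) - 1*782 = -1053*(-480) - 782 = 505440 - 782 = 504658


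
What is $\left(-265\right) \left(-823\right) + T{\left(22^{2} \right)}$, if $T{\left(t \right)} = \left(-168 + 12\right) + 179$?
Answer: $218118$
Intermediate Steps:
$T{\left(t \right)} = 23$ ($T{\left(t \right)} = -156 + 179 = 23$)
$\left(-265\right) \left(-823\right) + T{\left(22^{2} \right)} = \left(-265\right) \left(-823\right) + 23 = 218095 + 23 = 218118$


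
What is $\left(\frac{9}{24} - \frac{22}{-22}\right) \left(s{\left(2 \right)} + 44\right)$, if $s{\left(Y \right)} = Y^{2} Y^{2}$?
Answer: $\frac{165}{2} \approx 82.5$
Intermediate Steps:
$s{\left(Y \right)} = Y^{4}$
$\left(\frac{9}{24} - \frac{22}{-22}\right) \left(s{\left(2 \right)} + 44\right) = \left(\frac{9}{24} - \frac{22}{-22}\right) \left(2^{4} + 44\right) = \left(9 \cdot \frac{1}{24} - -1\right) \left(16 + 44\right) = \left(\frac{3}{8} + 1\right) 60 = \frac{11}{8} \cdot 60 = \frac{165}{2}$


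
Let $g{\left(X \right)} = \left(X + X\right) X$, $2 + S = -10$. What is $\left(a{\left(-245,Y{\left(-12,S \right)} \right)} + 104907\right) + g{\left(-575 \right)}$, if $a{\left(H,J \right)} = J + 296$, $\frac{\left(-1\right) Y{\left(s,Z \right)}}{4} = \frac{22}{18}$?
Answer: $\frac{6898033}{9} \approx 7.6645 \cdot 10^{5}$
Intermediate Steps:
$S = -12$ ($S = -2 - 10 = -12$)
$g{\left(X \right)} = 2 X^{2}$ ($g{\left(X \right)} = 2 X X = 2 X^{2}$)
$Y{\left(s,Z \right)} = - \frac{44}{9}$ ($Y{\left(s,Z \right)} = - 4 \cdot \frac{22}{18} = - 4 \cdot 22 \cdot \frac{1}{18} = \left(-4\right) \frac{11}{9} = - \frac{44}{9}$)
$a{\left(H,J \right)} = 296 + J$
$\left(a{\left(-245,Y{\left(-12,S \right)} \right)} + 104907\right) + g{\left(-575 \right)} = \left(\left(296 - \frac{44}{9}\right) + 104907\right) + 2 \left(-575\right)^{2} = \left(\frac{2620}{9} + 104907\right) + 2 \cdot 330625 = \frac{946783}{9} + 661250 = \frac{6898033}{9}$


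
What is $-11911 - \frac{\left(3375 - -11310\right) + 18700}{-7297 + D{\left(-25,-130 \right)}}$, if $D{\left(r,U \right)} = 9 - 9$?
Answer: $- \frac{86881182}{7297} \approx -11906.0$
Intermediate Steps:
$D{\left(r,U \right)} = 0$ ($D{\left(r,U \right)} = 9 - 9 = 0$)
$-11911 - \frac{\left(3375 - -11310\right) + 18700}{-7297 + D{\left(-25,-130 \right)}} = -11911 - \frac{\left(3375 - -11310\right) + 18700}{-7297 + 0} = -11911 - \frac{\left(3375 + 11310\right) + 18700}{-7297} = -11911 - \left(14685 + 18700\right) \left(- \frac{1}{7297}\right) = -11911 - 33385 \left(- \frac{1}{7297}\right) = -11911 - - \frac{33385}{7297} = -11911 + \frac{33385}{7297} = - \frac{86881182}{7297}$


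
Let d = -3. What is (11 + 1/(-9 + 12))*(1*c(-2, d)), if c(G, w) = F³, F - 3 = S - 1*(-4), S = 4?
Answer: 45254/3 ≈ 15085.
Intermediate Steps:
F = 11 (F = 3 + (4 - 1*(-4)) = 3 + (4 + 4) = 3 + 8 = 11)
c(G, w) = 1331 (c(G, w) = 11³ = 1331)
(11 + 1/(-9 + 12))*(1*c(-2, d)) = (11 + 1/(-9 + 12))*(1*1331) = (11 + 1/3)*1331 = (11 + ⅓)*1331 = (34/3)*1331 = 45254/3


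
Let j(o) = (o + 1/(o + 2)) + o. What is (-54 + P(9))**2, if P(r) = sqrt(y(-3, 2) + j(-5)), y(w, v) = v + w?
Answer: (162 - I*sqrt(102))**2/9 ≈ 2904.7 - 363.58*I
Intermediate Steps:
j(o) = 1/(2 + o) + 2*o (j(o) = (o + 1/(2 + o)) + o = 1/(2 + o) + 2*o)
P(r) = I*sqrt(102)/3 (P(r) = sqrt((2 - 3) + (1 + 2*(-5)**2 + 4*(-5))/(2 - 5)) = sqrt(-1 + (1 + 2*25 - 20)/(-3)) = sqrt(-1 - (1 + 50 - 20)/3) = sqrt(-1 - 1/3*31) = sqrt(-1 - 31/3) = sqrt(-34/3) = I*sqrt(102)/3)
(-54 + P(9))**2 = (-54 + I*sqrt(102)/3)**2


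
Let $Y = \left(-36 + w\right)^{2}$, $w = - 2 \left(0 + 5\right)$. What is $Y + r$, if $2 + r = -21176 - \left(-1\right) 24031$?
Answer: $4969$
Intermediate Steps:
$w = -10$ ($w = \left(-2\right) 5 = -10$)
$r = 2853$ ($r = -2 - \left(21176 - 24031\right) = -2 - -2855 = -2 + \left(-21176 + 24031\right) = -2 + 2855 = 2853$)
$Y = 2116$ ($Y = \left(-36 - 10\right)^{2} = \left(-46\right)^{2} = 2116$)
$Y + r = 2116 + 2853 = 4969$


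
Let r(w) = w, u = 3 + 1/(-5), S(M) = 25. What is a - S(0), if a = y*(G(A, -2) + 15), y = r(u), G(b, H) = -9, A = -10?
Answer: -41/5 ≈ -8.2000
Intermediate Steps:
u = 14/5 (u = 3 - ⅕ = 14/5 ≈ 2.8000)
y = 14/5 ≈ 2.8000
a = 84/5 (a = 14*(-9 + 15)/5 = (14/5)*6 = 84/5 ≈ 16.800)
a - S(0) = 84/5 - 1*25 = 84/5 - 25 = -41/5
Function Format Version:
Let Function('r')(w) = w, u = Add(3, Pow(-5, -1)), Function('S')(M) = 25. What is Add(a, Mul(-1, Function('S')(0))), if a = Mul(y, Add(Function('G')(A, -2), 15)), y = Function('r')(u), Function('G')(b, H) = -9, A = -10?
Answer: Rational(-41, 5) ≈ -8.2000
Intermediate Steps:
u = Rational(14, 5) (u = Add(3, Rational(-1, 5)) = Rational(14, 5) ≈ 2.8000)
y = Rational(14, 5) ≈ 2.8000
a = Rational(84, 5) (a = Mul(Rational(14, 5), Add(-9, 15)) = Mul(Rational(14, 5), 6) = Rational(84, 5) ≈ 16.800)
Add(a, Mul(-1, Function('S')(0))) = Add(Rational(84, 5), Mul(-1, 25)) = Add(Rational(84, 5), -25) = Rational(-41, 5)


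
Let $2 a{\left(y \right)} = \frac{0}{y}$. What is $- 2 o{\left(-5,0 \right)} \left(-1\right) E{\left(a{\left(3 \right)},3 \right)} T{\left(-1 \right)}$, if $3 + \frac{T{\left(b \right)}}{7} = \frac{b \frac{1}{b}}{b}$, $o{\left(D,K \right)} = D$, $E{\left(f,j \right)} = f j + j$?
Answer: $840$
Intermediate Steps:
$a{\left(y \right)} = 0$ ($a{\left(y \right)} = \frac{0 \frac{1}{y}}{2} = \frac{1}{2} \cdot 0 = 0$)
$E{\left(f,j \right)} = j + f j$
$T{\left(b \right)} = -21 + \frac{7}{b}$ ($T{\left(b \right)} = -21 + 7 \frac{b \frac{1}{b}}{b} = -21 + 7 \cdot 1 \frac{1}{b} = -21 + \frac{7}{b}$)
$- 2 o{\left(-5,0 \right)} \left(-1\right) E{\left(a{\left(3 \right)},3 \right)} T{\left(-1 \right)} = \left(-2\right) \left(-5\right) \left(-1\right) 3 \left(1 + 0\right) \left(-21 + \frac{7}{-1}\right) = 10 \left(-1\right) 3 \cdot 1 \left(-21 + 7 \left(-1\right)\right) = \left(-10\right) 3 \left(-21 - 7\right) = \left(-30\right) \left(-28\right) = 840$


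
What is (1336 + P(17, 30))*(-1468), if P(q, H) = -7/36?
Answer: -17648663/9 ≈ -1.9610e+6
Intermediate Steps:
P(q, H) = -7/36 (P(q, H) = -7*1/36 = -7/36)
(1336 + P(17, 30))*(-1468) = (1336 - 7/36)*(-1468) = (48089/36)*(-1468) = -17648663/9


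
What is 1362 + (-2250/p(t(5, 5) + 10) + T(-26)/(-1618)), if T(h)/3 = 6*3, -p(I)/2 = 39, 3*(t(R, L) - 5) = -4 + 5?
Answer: 14627178/10517 ≈ 1390.8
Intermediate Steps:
t(R, L) = 16/3 (t(R, L) = 5 + (-4 + 5)/3 = 5 + (⅓)*1 = 5 + ⅓ = 16/3)
p(I) = -78 (p(I) = -2*39 = -78)
T(h) = 54 (T(h) = 3*(6*3) = 3*18 = 54)
1362 + (-2250/p(t(5, 5) + 10) + T(-26)/(-1618)) = 1362 + (-2250/(-78) + 54/(-1618)) = 1362 + (-2250*(-1/78) + 54*(-1/1618)) = 1362 + (375/13 - 27/809) = 1362 + 303024/10517 = 14627178/10517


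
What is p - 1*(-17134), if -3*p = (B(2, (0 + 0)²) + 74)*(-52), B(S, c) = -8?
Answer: 18278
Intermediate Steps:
p = 1144 (p = -(-8 + 74)*(-52)/3 = -22*(-52) = -⅓*(-3432) = 1144)
p - 1*(-17134) = 1144 - 1*(-17134) = 1144 + 17134 = 18278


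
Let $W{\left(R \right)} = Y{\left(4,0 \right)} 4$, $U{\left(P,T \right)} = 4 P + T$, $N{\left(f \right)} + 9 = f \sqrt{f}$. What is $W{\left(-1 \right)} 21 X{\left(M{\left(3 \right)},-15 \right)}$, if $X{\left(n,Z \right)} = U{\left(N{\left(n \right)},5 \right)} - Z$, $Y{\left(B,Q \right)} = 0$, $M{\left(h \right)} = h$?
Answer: $0$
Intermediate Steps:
$N{\left(f \right)} = -9 + f^{\frac{3}{2}}$ ($N{\left(f \right)} = -9 + f \sqrt{f} = -9 + f^{\frac{3}{2}}$)
$U{\left(P,T \right)} = T + 4 P$
$X{\left(n,Z \right)} = -31 - Z + 4 n^{\frac{3}{2}}$ ($X{\left(n,Z \right)} = \left(5 + 4 \left(-9 + n^{\frac{3}{2}}\right)\right) - Z = \left(5 + \left(-36 + 4 n^{\frac{3}{2}}\right)\right) - Z = \left(-31 + 4 n^{\frac{3}{2}}\right) - Z = -31 - Z + 4 n^{\frac{3}{2}}$)
$W{\left(R \right)} = 0$ ($W{\left(R \right)} = 0 \cdot 4 = 0$)
$W{\left(-1 \right)} 21 X{\left(M{\left(3 \right)},-15 \right)} = 0 \cdot 21 \left(-31 - -15 + 4 \cdot 3^{\frac{3}{2}}\right) = 0 \left(-31 + 15 + 4 \cdot 3 \sqrt{3}\right) = 0 \left(-31 + 15 + 12 \sqrt{3}\right) = 0 \left(-16 + 12 \sqrt{3}\right) = 0$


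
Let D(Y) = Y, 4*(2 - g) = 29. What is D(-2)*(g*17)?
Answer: 357/2 ≈ 178.50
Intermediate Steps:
g = -21/4 (g = 2 - ¼*29 = 2 - 29/4 = -21/4 ≈ -5.2500)
D(-2)*(g*17) = -(-21)*17/2 = -2*(-357/4) = 357/2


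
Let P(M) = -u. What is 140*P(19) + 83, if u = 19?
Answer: -2577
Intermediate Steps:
P(M) = -19 (P(M) = -1*19 = -19)
140*P(19) + 83 = 140*(-19) + 83 = -2660 + 83 = -2577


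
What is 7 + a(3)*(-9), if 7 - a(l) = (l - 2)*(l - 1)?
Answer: -38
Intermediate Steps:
a(l) = 7 - (-1 + l)*(-2 + l) (a(l) = 7 - (l - 2)*(l - 1) = 7 - (-2 + l)*(-1 + l) = 7 - (-1 + l)*(-2 + l))
7 + a(3)*(-9) = 7 + (5 - 1*3² + 3*3)*(-9) = 7 + (5 - 1*9 + 9)*(-9) = 7 + (5 - 9 + 9)*(-9) = 7 + 5*(-9) = 7 - 45 = -38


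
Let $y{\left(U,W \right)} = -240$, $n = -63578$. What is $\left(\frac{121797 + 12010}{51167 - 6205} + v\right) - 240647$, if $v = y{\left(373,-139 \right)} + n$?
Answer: $- \frac{13689221523}{44962} \approx -3.0446 \cdot 10^{5}$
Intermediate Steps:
$v = -63818$ ($v = -240 - 63578 = -63818$)
$\left(\frac{121797 + 12010}{51167 - 6205} + v\right) - 240647 = \left(\frac{121797 + 12010}{51167 - 6205} - 63818\right) - 240647 = \left(\frac{133807}{44962} - 63818\right) - 240647 = - \frac{2869251109}{44962} - 240647 = - \frac{13689221523}{44962}$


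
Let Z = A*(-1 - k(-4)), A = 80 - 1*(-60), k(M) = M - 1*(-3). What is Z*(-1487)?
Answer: 0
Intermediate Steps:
k(M) = 3 + M (k(M) = M + 3 = 3 + M)
A = 140 (A = 80 + 60 = 140)
Z = 0 (Z = 140*(-1 - (3 - 4)) = 140*(-1 - 1*(-1)) = 140*(-1 + 1) = 140*0 = 0)
Z*(-1487) = 0*(-1487) = 0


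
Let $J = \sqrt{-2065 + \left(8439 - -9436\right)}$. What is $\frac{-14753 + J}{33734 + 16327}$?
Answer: $- \frac{14753}{50061} + \frac{\sqrt{15810}}{50061} \approx -0.29219$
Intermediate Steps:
$J = \sqrt{15810}$ ($J = \sqrt{-2065 + \left(8439 + 9436\right)} = \sqrt{-2065 + 17875} = \sqrt{15810} \approx 125.74$)
$\frac{-14753 + J}{33734 + 16327} = \frac{-14753 + \sqrt{15810}}{33734 + 16327} = \frac{-14753 + \sqrt{15810}}{50061} = \left(-14753 + \sqrt{15810}\right) \frac{1}{50061} = - \frac{14753}{50061} + \frac{\sqrt{15810}}{50061}$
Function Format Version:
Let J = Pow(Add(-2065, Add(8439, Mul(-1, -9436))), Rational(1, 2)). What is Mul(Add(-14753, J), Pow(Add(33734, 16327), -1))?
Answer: Add(Rational(-14753, 50061), Mul(Rational(1, 50061), Pow(15810, Rational(1, 2)))) ≈ -0.29219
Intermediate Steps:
J = Pow(15810, Rational(1, 2)) (J = Pow(Add(-2065, Add(8439, 9436)), Rational(1, 2)) = Pow(Add(-2065, 17875), Rational(1, 2)) = Pow(15810, Rational(1, 2)) ≈ 125.74)
Mul(Add(-14753, J), Pow(Add(33734, 16327), -1)) = Mul(Add(-14753, Pow(15810, Rational(1, 2))), Pow(Add(33734, 16327), -1)) = Mul(Add(-14753, Pow(15810, Rational(1, 2))), Pow(50061, -1)) = Mul(Add(-14753, Pow(15810, Rational(1, 2))), Rational(1, 50061)) = Add(Rational(-14753, 50061), Mul(Rational(1, 50061), Pow(15810, Rational(1, 2))))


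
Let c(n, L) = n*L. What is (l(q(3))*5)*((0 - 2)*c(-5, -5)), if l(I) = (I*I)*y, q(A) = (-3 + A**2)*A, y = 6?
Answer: -486000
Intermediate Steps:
c(n, L) = L*n
q(A) = A*(-3 + A**2)
l(I) = 6*I**2 (l(I) = (I*I)*6 = I**2*6 = 6*I**2)
(l(q(3))*5)*((0 - 2)*c(-5, -5)) = ((6*(3*(-3 + 3**2))**2)*5)*((0 - 2)*(-5*(-5))) = ((6*(3*(-3 + 9))**2)*5)*(-2*25) = ((6*(3*6)**2)*5)*(-50) = ((6*18**2)*5)*(-50) = ((6*324)*5)*(-50) = (1944*5)*(-50) = 9720*(-50) = -486000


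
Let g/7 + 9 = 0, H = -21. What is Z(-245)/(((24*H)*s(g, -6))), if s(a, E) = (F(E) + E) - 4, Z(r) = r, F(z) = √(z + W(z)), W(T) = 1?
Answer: -5/108 - I*√5/216 ≈ -0.046296 - 0.010352*I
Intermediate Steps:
F(z) = √(1 + z) (F(z) = √(z + 1) = √(1 + z))
g = -63 (g = -63 + 7*0 = -63 + 0 = -63)
s(a, E) = -4 + E + √(1 + E) (s(a, E) = (√(1 + E) + E) - 4 = (E + √(1 + E)) - 4 = -4 + E + √(1 + E))
Z(-245)/(((24*H)*s(g, -6))) = -245*(-1/(504*(-4 - 6 + √(1 - 6)))) = -245*(-1/(504*(-4 - 6 + √(-5)))) = -245*(-1/(504*(-4 - 6 + I*√5))) = -245*(-1/(504*(-10 + I*√5))) = -245/(5040 - 504*I*√5)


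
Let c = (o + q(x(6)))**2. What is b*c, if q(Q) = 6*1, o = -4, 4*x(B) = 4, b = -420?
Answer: -1680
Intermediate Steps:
x(B) = 1 (x(B) = (1/4)*4 = 1)
q(Q) = 6
c = 4 (c = (-4 + 6)**2 = 2**2 = 4)
b*c = -420*4 = -1680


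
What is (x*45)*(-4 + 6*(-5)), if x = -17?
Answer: 26010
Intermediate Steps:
(x*45)*(-4 + 6*(-5)) = (-17*45)*(-4 + 6*(-5)) = -765*(-4 - 30) = -765*(-34) = 26010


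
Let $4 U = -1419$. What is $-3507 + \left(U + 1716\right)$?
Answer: $- \frac{8583}{4} \approx -2145.8$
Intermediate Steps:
$U = - \frac{1419}{4}$ ($U = \frac{1}{4} \left(-1419\right) = - \frac{1419}{4} \approx -354.75$)
$-3507 + \left(U + 1716\right) = -3507 + \left(- \frac{1419}{4} + 1716\right) = -3507 + \frac{5445}{4} = - \frac{8583}{4}$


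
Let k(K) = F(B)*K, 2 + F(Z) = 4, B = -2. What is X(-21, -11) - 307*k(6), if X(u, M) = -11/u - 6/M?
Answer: -850757/231 ≈ -3682.9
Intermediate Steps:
F(Z) = 2 (F(Z) = -2 + 4 = 2)
k(K) = 2*K
X(-21, -11) - 307*k(6) = (-11/(-21) - 6/(-11)) - 614*6 = (-11*(-1/21) - 6*(-1/11)) - 307*12 = (11/21 + 6/11) - 3684 = 247/231 - 3684 = -850757/231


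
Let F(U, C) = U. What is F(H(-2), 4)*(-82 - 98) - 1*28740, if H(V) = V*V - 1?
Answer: -29280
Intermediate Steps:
H(V) = -1 + V**2 (H(V) = V**2 - 1 = -1 + V**2)
F(H(-2), 4)*(-82 - 98) - 1*28740 = (-1 + (-2)**2)*(-82 - 98) - 1*28740 = (-1 + 4)*(-180) - 28740 = 3*(-180) - 28740 = -540 - 28740 = -29280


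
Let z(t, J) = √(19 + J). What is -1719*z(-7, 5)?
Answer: -3438*√6 ≈ -8421.3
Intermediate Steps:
-1719*z(-7, 5) = -1719*√(19 + 5) = -3438*√6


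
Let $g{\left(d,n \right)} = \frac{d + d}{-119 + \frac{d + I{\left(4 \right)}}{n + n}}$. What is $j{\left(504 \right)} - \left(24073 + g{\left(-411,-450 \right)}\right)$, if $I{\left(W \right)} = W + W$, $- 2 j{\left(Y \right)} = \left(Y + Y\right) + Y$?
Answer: $- \frac{2649919613}{106697} \approx -24836.0$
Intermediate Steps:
$j{\left(Y \right)} = - \frac{3 Y}{2}$ ($j{\left(Y \right)} = - \frac{\left(Y + Y\right) + Y}{2} = - \frac{2 Y + Y}{2} = - \frac{3 Y}{2}$)
$I{\left(W \right)} = 2 W$
$g{\left(d,n \right)} = \frac{2 d}{-119 + \frac{8 + d}{2 n}}$ ($g{\left(d,n \right)} = \frac{d + d}{-119 + \frac{d + 2 \cdot 4}{n + n}} = \frac{2 d}{-119 + \frac{d + 8}{2 n}} = \frac{2 d}{-119 + \left(8 + d\right) \frac{1}{2 n}} = \frac{2 d}{-119 + \frac{8 + d}{2 n}}$)
$j{\left(504 \right)} - \left(24073 + g{\left(-411,-450 \right)}\right) = \left(- \frac{3}{2}\right) 504 - \left(24073 + 4 \left(-411\right) \left(-450\right) \frac{1}{8 - 411 - -107100}\right) = -756 - \left(24073 + 4 \left(-411\right) \left(-450\right) \frac{1}{8 - 411 + 107100}\right) = -756 - \left(24073 + 4 \left(-411\right) \left(-450\right) \frac{1}{106697}\right) = -756 - \frac{2569256681}{106697} = - \frac{2649919613}{106697}$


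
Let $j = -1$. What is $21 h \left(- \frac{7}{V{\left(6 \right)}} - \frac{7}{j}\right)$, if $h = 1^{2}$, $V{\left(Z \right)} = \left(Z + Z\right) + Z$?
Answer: $\frac{833}{6} \approx 138.83$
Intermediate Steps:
$V{\left(Z \right)} = 3 Z$ ($V{\left(Z \right)} = 2 Z + Z = 3 Z$)
$h = 1$
$21 h \left(- \frac{7}{V{\left(6 \right)}} - \frac{7}{j}\right) = 21 \cdot 1 \left(- \frac{7}{3 \cdot 6} - \frac{7}{-1}\right) = 21 \left(- \frac{7}{18} - -7\right) = 21 \left(\left(-7\right) \frac{1}{18} + 7\right) = 21 \left(- \frac{7}{18} + 7\right) = 21 \cdot \frac{119}{18} = \frac{833}{6}$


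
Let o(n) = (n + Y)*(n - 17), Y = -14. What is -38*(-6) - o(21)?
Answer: 200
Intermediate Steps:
o(n) = (-17 + n)*(-14 + n) (o(n) = (n - 14)*(n - 17) = (-14 + n)*(-17 + n) = (-17 + n)*(-14 + n))
-38*(-6) - o(21) = -38*(-6) - (238 + 21² - 31*21) = 228 - (238 + 441 - 651) = 228 - 1*28 = 228 - 28 = 200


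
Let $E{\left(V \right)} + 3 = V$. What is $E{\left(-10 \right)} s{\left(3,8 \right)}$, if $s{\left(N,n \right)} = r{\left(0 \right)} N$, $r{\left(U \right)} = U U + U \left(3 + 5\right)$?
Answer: $0$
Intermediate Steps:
$E{\left(V \right)} = -3 + V$
$r{\left(U \right)} = U^{2} + 8 U$ ($r{\left(U \right)} = U^{2} + U 8 = U^{2} + 8 U$)
$s{\left(N,n \right)} = 0$ ($s{\left(N,n \right)} = 0 \left(8 + 0\right) N = 0 \cdot 8 N = 0 N = 0$)
$E{\left(-10 \right)} s{\left(3,8 \right)} = \left(-3 - 10\right) 0 = \left(-13\right) 0 = 0$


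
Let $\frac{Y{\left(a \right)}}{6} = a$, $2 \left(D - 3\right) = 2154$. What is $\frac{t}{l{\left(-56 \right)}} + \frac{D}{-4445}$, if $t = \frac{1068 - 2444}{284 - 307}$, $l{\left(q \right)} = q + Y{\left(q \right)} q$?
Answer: $- \frac{1642436}{6849745} \approx -0.23978$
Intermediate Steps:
$D = 1080$ ($D = 3 + \frac{1}{2} \cdot 2154 = 3 + 1077 = 1080$)
$Y{\left(a \right)} = 6 a$
$l{\left(q \right)} = q + 6 q^{2}$ ($l{\left(q \right)} = q + 6 q q = q + 6 q^{2}$)
$t = \frac{1376}{23}$ ($t = - \frac{1376}{-23} = \left(-1376\right) \left(- \frac{1}{23}\right) = \frac{1376}{23} \approx 59.826$)
$\frac{t}{l{\left(-56 \right)}} + \frac{D}{-4445} = \frac{1376}{23 \left(- 56 \left(1 + 6 \left(-56\right)\right)\right)} + \frac{1080}{-4445} = \frac{1376}{23 \left(- 56 \left(1 - 336\right)\right)} + 1080 \left(- \frac{1}{4445}\right) = \frac{1376}{23 \left(\left(-56\right) \left(-335\right)\right)} - \frac{216}{889} = \frac{1376}{23 \cdot 18760} - \frac{216}{889} = \frac{1376}{23} \cdot \frac{1}{18760} - \frac{216}{889} = \frac{172}{53935} - \frac{216}{889} = - \frac{1642436}{6849745}$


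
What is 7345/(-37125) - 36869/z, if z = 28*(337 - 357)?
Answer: 7797991/118800 ≈ 65.640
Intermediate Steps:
z = -560 (z = 28*(-20) = -560)
7345/(-37125) - 36869/z = 7345/(-37125) - 36869/(-560) = 7345*(-1/37125) - 36869*(-1/560) = -1469/7425 + 5267/80 = 7797991/118800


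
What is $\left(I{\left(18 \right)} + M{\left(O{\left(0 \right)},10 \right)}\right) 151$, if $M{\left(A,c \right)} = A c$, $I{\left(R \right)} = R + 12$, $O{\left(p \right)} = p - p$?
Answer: $4530$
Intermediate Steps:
$O{\left(p \right)} = 0$
$I{\left(R \right)} = 12 + R$
$\left(I{\left(18 \right)} + M{\left(O{\left(0 \right)},10 \right)}\right) 151 = \left(\left(12 + 18\right) + 0 \cdot 10\right) 151 = \left(30 + 0\right) 151 = 30 \cdot 151 = 4530$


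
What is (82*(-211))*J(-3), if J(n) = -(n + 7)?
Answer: 69208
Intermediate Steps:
J(n) = -7 - n (J(n) = -(7 + n) = -7 - n)
(82*(-211))*J(-3) = (82*(-211))*(-7 - 1*(-3)) = -17302*(-7 + 3) = -17302*(-4) = 69208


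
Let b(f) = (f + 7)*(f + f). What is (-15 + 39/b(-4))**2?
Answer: 17689/64 ≈ 276.39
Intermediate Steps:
b(f) = 2*f*(7 + f) (b(f) = (7 + f)*(2*f) = 2*f*(7 + f))
(-15 + 39/b(-4))**2 = (-15 + 39/((2*(-4)*(7 - 4))))**2 = (-15 + 39/((2*(-4)*3)))**2 = (-15 + 39/(-24))**2 = (-15 + 39*(-1/24))**2 = (-15 - 13/8)**2 = (-133/8)**2 = 17689/64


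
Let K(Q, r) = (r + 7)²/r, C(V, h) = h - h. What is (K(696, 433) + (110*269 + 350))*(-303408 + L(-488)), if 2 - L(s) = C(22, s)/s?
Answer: -3992100853720/433 ≈ -9.2196e+9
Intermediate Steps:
C(V, h) = 0
K(Q, r) = (7 + r)²/r
L(s) = 2 (L(s) = 2 - 0/s = 2 - 1*0 = 2 + 0 = 2)
(K(696, 433) + (110*269 + 350))*(-303408 + L(-488)) = ((7 + 433)²/433 + (110*269 + 350))*(-303408 + 2) = ((1/433)*440² + (29590 + 350))*(-303406) = ((1/433)*193600 + 29940)*(-303406) = (193600/433 + 29940)*(-303406) = (13157620/433)*(-303406) = -3992100853720/433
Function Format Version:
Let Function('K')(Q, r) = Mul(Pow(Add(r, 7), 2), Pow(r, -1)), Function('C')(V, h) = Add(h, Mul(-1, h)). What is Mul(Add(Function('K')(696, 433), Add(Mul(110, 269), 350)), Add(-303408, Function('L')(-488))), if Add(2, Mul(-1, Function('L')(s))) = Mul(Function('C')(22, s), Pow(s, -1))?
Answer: Rational(-3992100853720, 433) ≈ -9.2196e+9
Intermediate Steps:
Function('C')(V, h) = 0
Function('K')(Q, r) = Mul(Pow(r, -1), Pow(Add(7, r), 2)) (Function('K')(Q, r) = Mul(Pow(Add(7, r), 2), Pow(r, -1)) = Mul(Pow(r, -1), Pow(Add(7, r), 2)))
Function('L')(s) = 2 (Function('L')(s) = Add(2, Mul(-1, Mul(0, Pow(s, -1)))) = Add(2, Mul(-1, 0)) = Add(2, 0) = 2)
Mul(Add(Function('K')(696, 433), Add(Mul(110, 269), 350)), Add(-303408, Function('L')(-488))) = Mul(Add(Mul(Pow(433, -1), Pow(Add(7, 433), 2)), Add(Mul(110, 269), 350)), Add(-303408, 2)) = Mul(Add(Mul(Rational(1, 433), Pow(440, 2)), Add(29590, 350)), -303406) = Mul(Add(Mul(Rational(1, 433), 193600), 29940), -303406) = Mul(Add(Rational(193600, 433), 29940), -303406) = Mul(Rational(13157620, 433), -303406) = Rational(-3992100853720, 433)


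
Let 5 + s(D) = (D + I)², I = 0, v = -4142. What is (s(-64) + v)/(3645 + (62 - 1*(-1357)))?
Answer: -17/1688 ≈ -0.010071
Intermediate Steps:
s(D) = -5 + D² (s(D) = -5 + (D + 0)² = -5 + D²)
(s(-64) + v)/(3645 + (62 - 1*(-1357))) = ((-5 + (-64)²) - 4142)/(3645 + (62 - 1*(-1357))) = ((-5 + 4096) - 4142)/(3645 + (62 + 1357)) = (4091 - 4142)/(3645 + 1419) = -51/5064 = -51*1/5064 = -17/1688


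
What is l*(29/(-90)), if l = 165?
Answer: -319/6 ≈ -53.167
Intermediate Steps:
l*(29/(-90)) = 165*(29/(-90)) = 165*(29*(-1/90)) = 165*(-29/90) = -319/6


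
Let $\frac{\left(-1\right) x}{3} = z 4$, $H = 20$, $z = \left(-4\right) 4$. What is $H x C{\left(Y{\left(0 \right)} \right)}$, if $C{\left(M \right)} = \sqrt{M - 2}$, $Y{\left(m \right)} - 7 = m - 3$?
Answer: $3840 \sqrt{2} \approx 5430.6$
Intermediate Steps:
$Y{\left(m \right)} = 4 + m$ ($Y{\left(m \right)} = 7 + \left(m - 3\right) = 7 + \left(-3 + m\right) = 4 + m$)
$C{\left(M \right)} = \sqrt{-2 + M}$
$z = -16$
$x = 192$ ($x = - 3 \left(\left(-16\right) 4\right) = \left(-3\right) \left(-64\right) = 192$)
$H x C{\left(Y{\left(0 \right)} \right)} = 20 \cdot 192 \sqrt{-2 + \left(4 + 0\right)} = 3840 \sqrt{-2 + 4} = 3840 \sqrt{2}$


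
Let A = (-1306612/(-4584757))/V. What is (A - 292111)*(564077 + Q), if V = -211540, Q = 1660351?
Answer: -157548798517350116258544/242464873945 ≈ -6.4978e+11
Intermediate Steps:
A = -326653/242464873945 (A = -1306612/(-4584757)/(-211540) = -1306612*(-1/4584757)*(-1/211540) = (1306612/4584757)*(-1/211540) = -326653/242464873945 ≈ -1.3472e-6)
(A - 292111)*(564077 + Q) = (-326653/242464873945 - 292111)*(564077 + 1660351) = -70826656793274548/242464873945*2224428 = -157548798517350116258544/242464873945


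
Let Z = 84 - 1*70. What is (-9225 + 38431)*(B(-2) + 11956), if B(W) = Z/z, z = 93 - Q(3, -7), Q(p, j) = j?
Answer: 8729775621/25 ≈ 3.4919e+8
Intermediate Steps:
Z = 14 (Z = 84 - 70 = 14)
z = 100 (z = 93 - 1*(-7) = 93 + 7 = 100)
B(W) = 7/50 (B(W) = 14/100 = 14*(1/100) = 7/50)
(-9225 + 38431)*(B(-2) + 11956) = (-9225 + 38431)*(7/50 + 11956) = 29206*(597807/50) = 8729775621/25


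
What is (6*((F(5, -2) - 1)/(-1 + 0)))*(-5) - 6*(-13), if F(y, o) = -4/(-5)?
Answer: 72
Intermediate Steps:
F(y, o) = ⅘ (F(y, o) = -4*(-⅕) = ⅘)
(6*((F(5, -2) - 1)/(-1 + 0)))*(-5) - 6*(-13) = (6*((⅘ - 1)/(-1 + 0)))*(-5) - 6*(-13) = (6*(-⅕/(-1)))*(-5) + 78 = (6*(-⅕*(-1)))*(-5) + 78 = (6*(⅕))*(-5) + 78 = (6/5)*(-5) + 78 = -6 + 78 = 72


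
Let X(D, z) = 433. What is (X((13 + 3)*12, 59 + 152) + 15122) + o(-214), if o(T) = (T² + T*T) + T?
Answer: 106933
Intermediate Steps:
o(T) = T + 2*T² (o(T) = (T² + T²) + T = 2*T² + T = T + 2*T²)
(X((13 + 3)*12, 59 + 152) + 15122) + o(-214) = (433 + 15122) - 214*(1 + 2*(-214)) = 15555 - 214*(1 - 428) = 15555 - 214*(-427) = 15555 + 91378 = 106933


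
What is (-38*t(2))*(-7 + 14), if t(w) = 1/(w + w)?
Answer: -133/2 ≈ -66.500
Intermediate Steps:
t(w) = 1/(2*w)
(-38*t(2))*(-7 + 14) = (-19/2)*(-7 + 14) = -19/2*7 = -133/2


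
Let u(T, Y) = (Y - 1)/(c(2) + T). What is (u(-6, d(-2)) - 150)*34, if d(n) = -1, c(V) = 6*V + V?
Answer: -10217/2 ≈ -5108.5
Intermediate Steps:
c(V) = 7*V
u(T, Y) = (-1 + Y)/(14 + T) (u(T, Y) = (Y - 1)/(7*2 + T) = (-1 + Y)/(14 + T))
(u(-6, d(-2)) - 150)*34 = ((-1 - 1)/(14 - 6) - 150)*34 = (-2/8 - 150)*34 = ((1/8)*(-2) - 150)*34 = (-1/4 - 150)*34 = -601/4*34 = -10217/2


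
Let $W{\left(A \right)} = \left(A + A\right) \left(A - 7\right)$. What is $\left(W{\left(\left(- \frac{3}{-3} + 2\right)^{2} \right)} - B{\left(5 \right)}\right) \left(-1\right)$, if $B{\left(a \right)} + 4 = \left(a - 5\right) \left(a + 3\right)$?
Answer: $-40$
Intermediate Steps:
$B{\left(a \right)} = -4 + \left(-5 + a\right) \left(3 + a\right)$ ($B{\left(a \right)} = -4 + \left(a - 5\right) \left(a + 3\right) = -4 + \left(-5 + a\right) \left(3 + a\right)$)
$W{\left(A \right)} = 2 A \left(-7 + A\right)$
$\left(W{\left(\left(- \frac{3}{-3} + 2\right)^{2} \right)} - B{\left(5 \right)}\right) \left(-1\right) = \left(2 \left(- \frac{3}{-3} + 2\right)^{2} \left(-7 + \left(- \frac{3}{-3} + 2\right)^{2}\right) - \left(-19 + 5^{2} - 10\right)\right) \left(-1\right) = \left(2 \left(\left(-3\right) \left(- \frac{1}{3}\right) + 2\right)^{2} \left(-7 + \left(\left(-3\right) \left(- \frac{1}{3}\right) + 2\right)^{2}\right) - \left(-19 + 25 - 10\right)\right) \left(-1\right) = \left(2 \left(1 + 2\right)^{2} \left(-7 + \left(1 + 2\right)^{2}\right) - -4\right) \left(-1\right) = \left(2 \cdot 3^{2} \left(-7 + 3^{2}\right) + 4\right) \left(-1\right) = \left(2 \cdot 9 \left(-7 + 9\right) + 4\right) \left(-1\right) = \left(2 \cdot 9 \cdot 2 + 4\right) \left(-1\right) = \left(36 + 4\right) \left(-1\right) = 40 \left(-1\right) = -40$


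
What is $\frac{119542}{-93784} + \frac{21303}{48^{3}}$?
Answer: $- \frac{51956057}{48017408} \approx -1.082$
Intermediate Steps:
$\frac{119542}{-93784} + \frac{21303}{48^{3}} = 119542 \left(- \frac{1}{93784}\right) + \frac{21303}{110592} = - \frac{59771}{46892} + 21303 \cdot \frac{1}{110592} = - \frac{59771}{46892} + \frac{789}{4096} = - \frac{51956057}{48017408}$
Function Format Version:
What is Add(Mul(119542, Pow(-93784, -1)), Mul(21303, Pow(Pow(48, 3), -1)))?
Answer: Rational(-51956057, 48017408) ≈ -1.0820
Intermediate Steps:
Add(Mul(119542, Pow(-93784, -1)), Mul(21303, Pow(Pow(48, 3), -1))) = Add(Mul(119542, Rational(-1, 93784)), Mul(21303, Pow(110592, -1))) = Add(Rational(-59771, 46892), Mul(21303, Rational(1, 110592))) = Add(Rational(-59771, 46892), Rational(789, 4096)) = Rational(-51956057, 48017408)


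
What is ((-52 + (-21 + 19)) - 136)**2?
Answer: 36100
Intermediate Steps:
((-52 + (-21 + 19)) - 136)**2 = ((-52 - 2) - 136)**2 = (-54 - 136)**2 = (-190)**2 = 36100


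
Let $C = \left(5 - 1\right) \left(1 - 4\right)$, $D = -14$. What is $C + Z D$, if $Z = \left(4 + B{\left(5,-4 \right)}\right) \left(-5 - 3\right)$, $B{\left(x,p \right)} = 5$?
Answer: $996$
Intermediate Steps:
$C = -12$ ($C = 4 \left(-3\right) = -12$)
$Z = -72$ ($Z = \left(4 + 5\right) \left(-5 - 3\right) = 9 \left(-8\right) = -72$)
$C + Z D = -12 - -1008 = -12 + 1008 = 996$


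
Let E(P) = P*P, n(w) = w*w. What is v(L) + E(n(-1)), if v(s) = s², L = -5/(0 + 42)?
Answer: 1789/1764 ≈ 1.0142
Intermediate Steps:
n(w) = w²
E(P) = P²
L = -5/42 ≈ -0.11905
v(L) + E(n(-1)) = (-5/42)² + ((-1)²)² = 25/1764 + 1² = 25/1764 + 1 = 1789/1764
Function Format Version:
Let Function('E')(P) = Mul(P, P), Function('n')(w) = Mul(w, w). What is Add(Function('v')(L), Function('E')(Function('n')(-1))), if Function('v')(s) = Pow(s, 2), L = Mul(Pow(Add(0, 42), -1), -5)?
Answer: Rational(1789, 1764) ≈ 1.0142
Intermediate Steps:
Function('n')(w) = Pow(w, 2)
Function('E')(P) = Pow(P, 2)
L = Rational(-5, 42) (L = Mul(Pow(42, -1), -5) = Mul(Rational(1, 42), -5) = Rational(-5, 42) ≈ -0.11905)
Add(Function('v')(L), Function('E')(Function('n')(-1))) = Add(Pow(Rational(-5, 42), 2), Pow(Pow(-1, 2), 2)) = Add(Rational(25, 1764), Pow(1, 2)) = Add(Rational(25, 1764), 1) = Rational(1789, 1764)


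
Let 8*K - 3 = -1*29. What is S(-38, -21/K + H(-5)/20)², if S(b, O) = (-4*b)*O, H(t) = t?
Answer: 150651076/169 ≈ 8.9143e+5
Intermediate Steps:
K = -13/4 (K = 3/8 + (-1*29)/8 = 3/8 + (⅛)*(-29) = 3/8 - 29/8 = -13/4 ≈ -3.2500)
S(b, O) = -4*O*b
S(-38, -21/K + H(-5)/20)² = (-4*(-21/(-13/4) - 5/20)*(-38))² = (-4*(-21*(-4/13) - 5*1/20)*(-38))² = (-4*(84/13 - ¼)*(-38))² = (-4*323/52*(-38))² = (12274/13)² = 150651076/169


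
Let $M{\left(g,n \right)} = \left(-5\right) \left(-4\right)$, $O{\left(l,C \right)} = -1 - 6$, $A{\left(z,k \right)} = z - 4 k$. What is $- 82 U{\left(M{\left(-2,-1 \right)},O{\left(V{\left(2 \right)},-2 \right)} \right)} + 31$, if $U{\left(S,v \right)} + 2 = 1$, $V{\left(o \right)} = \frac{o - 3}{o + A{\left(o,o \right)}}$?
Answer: $113$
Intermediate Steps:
$V{\left(o \right)} = - \frac{-3 + o}{2 o}$ ($V{\left(o \right)} = \frac{o - 3}{o + \left(o - 4 o\right)} = \frac{-3 + o}{o - 3 o} = \frac{-3 + o}{\left(-2\right) o} = \left(-3 + o\right) \left(- \frac{1}{2 o}\right) = - \frac{-3 + o}{2 o}$)
$O{\left(l,C \right)} = -7$ ($O{\left(l,C \right)} = -1 - 6 = -7$)
$M{\left(g,n \right)} = 20$
$U{\left(S,v \right)} = -1$ ($U{\left(S,v \right)} = -2 + 1 = -1$)
$- 82 U{\left(M{\left(-2,-1 \right)},O{\left(V{\left(2 \right)},-2 \right)} \right)} + 31 = \left(-82\right) \left(-1\right) + 31 = 82 + 31 = 113$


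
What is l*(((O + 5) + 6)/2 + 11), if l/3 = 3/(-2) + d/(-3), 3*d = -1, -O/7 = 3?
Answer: -25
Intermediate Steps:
O = -21 (O = -7*3 = -21)
d = -1/3 (d = (1/3)*(-1) = -1/3 ≈ -0.33333)
l = -25/6 (l = 3*(3/(-2) - 1/3/(-3)) = 3*(3*(-1/2) - 1/3*(-1/3)) = 3*(-3/2 + 1/9) = 3*(-25/18) = -25/6 ≈ -4.1667)
l*(((O + 5) + 6)/2 + 11) = -25*(((-21 + 5) + 6)/2 + 11)/6 = -25*((-16 + 6)*(1/2) + 11)/6 = -25*(-10*1/2 + 11)/6 = -25*(-5 + 11)/6 = -25/6*6 = -25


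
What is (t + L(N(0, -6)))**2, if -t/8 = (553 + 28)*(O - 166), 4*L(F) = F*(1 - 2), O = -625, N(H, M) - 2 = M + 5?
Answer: 216274406725441/16 ≈ 1.3517e+13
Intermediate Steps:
N(H, M) = 7 + M (N(H, M) = 2 + (M + 5) = 2 + (5 + M) = 7 + M)
L(F) = -F/4 (L(F) = (F*(1 - 2))/4 = (F*(-1))/4 = (-F)/4 = -F/4)
t = 3676568 (t = -8*(553 + 28)*(-625 - 166) = -4648*(-791) = -8*(-459571) = 3676568)
(t + L(N(0, -6)))**2 = (3676568 - (7 - 6)/4)**2 = (3676568 - 1/4*1)**2 = (3676568 - 1/4)**2 = (14706271/4)**2 = 216274406725441/16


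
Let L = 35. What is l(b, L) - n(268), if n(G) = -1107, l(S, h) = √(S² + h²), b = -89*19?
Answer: 1107 + √2860706 ≈ 2798.4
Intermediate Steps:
b = -1691
l(b, L) - n(268) = √((-1691)² + 35²) - 1*(-1107) = √(2859481 + 1225) + 1107 = √2860706 + 1107 = 1107 + √2860706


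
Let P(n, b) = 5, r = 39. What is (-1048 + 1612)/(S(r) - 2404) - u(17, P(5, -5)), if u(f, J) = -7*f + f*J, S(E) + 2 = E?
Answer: 26638/789 ≈ 33.762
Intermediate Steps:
S(E) = -2 + E
u(f, J) = -7*f + J*f
(-1048 + 1612)/(S(r) - 2404) - u(17, P(5, -5)) = (-1048 + 1612)/((-2 + 39) - 2404) - 17*(-7 + 5) = 564/(37 - 2404) - 17*(-2) = 564/(-2367) - 1*(-34) = 564*(-1/2367) + 34 = -188/789 + 34 = 26638/789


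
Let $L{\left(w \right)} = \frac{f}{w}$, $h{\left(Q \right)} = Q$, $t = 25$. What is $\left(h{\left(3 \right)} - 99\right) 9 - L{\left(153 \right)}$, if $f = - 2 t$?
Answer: $- \frac{132142}{153} \approx -863.67$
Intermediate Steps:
$f = -50$ ($f = \left(-2\right) 25 = -50$)
$L{\left(w \right)} = - \frac{50}{w}$
$\left(h{\left(3 \right)} - 99\right) 9 - L{\left(153 \right)} = \left(3 - 99\right) 9 - - \frac{50}{153} = \left(-96\right) 9 - \left(-50\right) \frac{1}{153} = -864 - - \frac{50}{153} = -864 + \frac{50}{153} = - \frac{132142}{153}$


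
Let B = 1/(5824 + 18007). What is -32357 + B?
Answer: -771099666/23831 ≈ -32357.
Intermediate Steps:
B = 1/23831 ≈ 4.1962e-5
-32357 + B = -32357 + 1/23831 = -771099666/23831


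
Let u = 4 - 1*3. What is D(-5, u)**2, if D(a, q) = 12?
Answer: 144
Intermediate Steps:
u = 1 (u = 4 - 3 = 1)
D(-5, u)**2 = 12**2 = 144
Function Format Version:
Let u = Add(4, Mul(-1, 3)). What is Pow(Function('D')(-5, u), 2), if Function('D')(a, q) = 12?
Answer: 144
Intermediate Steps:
u = 1 (u = Add(4, -3) = 1)
Pow(Function('D')(-5, u), 2) = Pow(12, 2) = 144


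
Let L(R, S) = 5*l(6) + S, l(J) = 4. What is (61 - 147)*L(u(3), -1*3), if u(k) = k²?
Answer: -1462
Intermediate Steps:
L(R, S) = 20 + S (L(R, S) = 5*4 + S = 20 + S)
(61 - 147)*L(u(3), -1*3) = (61 - 147)*(20 - 1*3) = -86*(20 - 3) = -86*17 = -1462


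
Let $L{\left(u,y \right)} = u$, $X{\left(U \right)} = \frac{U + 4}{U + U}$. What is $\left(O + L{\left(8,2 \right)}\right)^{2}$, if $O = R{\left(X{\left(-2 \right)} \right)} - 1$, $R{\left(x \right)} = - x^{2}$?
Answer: $\frac{729}{16} \approx 45.563$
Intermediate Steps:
$X{\left(U \right)} = \frac{4 + U}{2 U}$
$O = - \frac{5}{4}$ ($O = - \left(\frac{4 - 2}{2 \left(-2\right)}\right)^{2} - 1 = - \left(\frac{1}{2} \left(- \frac{1}{2}\right) 2\right)^{2} - 1 = - \left(- \frac{1}{2}\right)^{2} - 1 = \left(-1\right) \frac{1}{4} - 1 = - \frac{1}{4} - 1 = - \frac{5}{4} \approx -1.25$)
$\left(O + L{\left(8,2 \right)}\right)^{2} = \left(- \frac{5}{4} + 8\right)^{2} = \left(\frac{27}{4}\right)^{2} = \frac{729}{16}$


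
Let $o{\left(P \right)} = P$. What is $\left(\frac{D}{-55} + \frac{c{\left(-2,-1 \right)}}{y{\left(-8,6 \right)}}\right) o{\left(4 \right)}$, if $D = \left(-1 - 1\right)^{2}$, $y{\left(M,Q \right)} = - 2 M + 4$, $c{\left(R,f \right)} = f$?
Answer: $- \frac{27}{55} \approx -0.49091$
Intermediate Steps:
$y{\left(M,Q \right)} = 4 - 2 M$
$D = 4$ ($D = \left(-2\right)^{2} = 4$)
$\left(\frac{D}{-55} + \frac{c{\left(-2,-1 \right)}}{y{\left(-8,6 \right)}}\right) o{\left(4 \right)} = \left(\frac{4}{-55} - \frac{1}{4 - -16}\right) 4 = \left(4 \left(- \frac{1}{55}\right) - \frac{1}{4 + 16}\right) 4 = \left(- \frac{4}{55} - \frac{1}{20}\right) 4 = \left(- \frac{27}{220}\right) 4 = - \frac{27}{55}$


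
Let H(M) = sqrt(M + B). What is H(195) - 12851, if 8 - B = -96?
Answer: -12851 + sqrt(299) ≈ -12834.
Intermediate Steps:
B = 104 (B = 8 - 1*(-96) = 8 + 96 = 104)
H(M) = sqrt(104 + M) (H(M) = sqrt(M + 104) = sqrt(104 + M))
H(195) - 12851 = sqrt(104 + 195) - 12851 = sqrt(299) - 12851 = -12851 + sqrt(299)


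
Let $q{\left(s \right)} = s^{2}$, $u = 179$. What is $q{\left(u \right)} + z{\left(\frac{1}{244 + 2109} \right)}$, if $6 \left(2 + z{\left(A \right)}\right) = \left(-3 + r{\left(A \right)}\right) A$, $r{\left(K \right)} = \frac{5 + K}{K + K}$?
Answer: $\frac{75388747}{2353} \approx 32039.0$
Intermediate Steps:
$r{\left(K \right)} = \frac{5 + K}{2 K}$
$z{\left(A \right)} = -2 + \frac{A \left(-3 + \frac{5 + A}{2 A}\right)}{6}$ ($z{\left(A \right)} = -2 + \frac{\left(-3 + \frac{5 + A}{2 A}\right) A}{6} = -2 + \frac{A \left(-3 + \frac{5 + A}{2 A}\right)}{6}$)
$q{\left(u \right)} + z{\left(\frac{1}{244 + 2109} \right)} = 179^{2} - \left(\frac{19}{12} + \frac{5}{12 \left(244 + 2109\right)}\right) = 32041 - \left(\frac{19}{12} + \frac{5}{12 \cdot 2353}\right) = 32041 - \frac{3726}{2353} = \frac{75388747}{2353}$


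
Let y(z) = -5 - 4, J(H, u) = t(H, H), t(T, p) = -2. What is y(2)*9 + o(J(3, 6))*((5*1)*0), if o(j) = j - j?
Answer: -81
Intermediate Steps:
J(H, u) = -2
y(z) = -9
o(j) = 0
y(2)*9 + o(J(3, 6))*((5*1)*0) = -9*9 + 0*((5*1)*0) = -81 + 0*(5*0) = -81 + 0*0 = -81 + 0 = -81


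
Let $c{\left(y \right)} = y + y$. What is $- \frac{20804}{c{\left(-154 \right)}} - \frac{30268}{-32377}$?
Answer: $\frac{24389059}{356147} \approx 68.48$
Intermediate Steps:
$c{\left(y \right)} = 2 y$
$- \frac{20804}{c{\left(-154 \right)}} - \frac{30268}{-32377} = - \frac{20804}{2 \left(-154\right)} - \frac{30268}{-32377} = - \frac{20804}{-308} - - \frac{30268}{32377} = \left(-20804\right) \left(- \frac{1}{308}\right) + \frac{30268}{32377} = \frac{743}{11} + \frac{30268}{32377} = \frac{24389059}{356147}$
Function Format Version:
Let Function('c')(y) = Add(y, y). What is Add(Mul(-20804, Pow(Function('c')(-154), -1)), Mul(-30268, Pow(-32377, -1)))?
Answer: Rational(24389059, 356147) ≈ 68.480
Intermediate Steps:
Function('c')(y) = Mul(2, y)
Add(Mul(-20804, Pow(Function('c')(-154), -1)), Mul(-30268, Pow(-32377, -1))) = Add(Mul(-20804, Pow(Mul(2, -154), -1)), Mul(-30268, Pow(-32377, -1))) = Add(Mul(-20804, Pow(-308, -1)), Mul(-30268, Rational(-1, 32377))) = Add(Mul(-20804, Rational(-1, 308)), Rational(30268, 32377)) = Add(Rational(743, 11), Rational(30268, 32377)) = Rational(24389059, 356147)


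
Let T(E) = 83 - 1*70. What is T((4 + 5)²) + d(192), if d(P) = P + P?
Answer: 397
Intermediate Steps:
d(P) = 2*P
T(E) = 13 (T(E) = 83 - 70 = 13)
T((4 + 5)²) + d(192) = 13 + 2*192 = 13 + 384 = 397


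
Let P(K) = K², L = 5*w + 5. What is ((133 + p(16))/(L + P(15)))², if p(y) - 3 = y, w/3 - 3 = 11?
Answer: 361/3025 ≈ 0.11934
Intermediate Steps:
w = 42 (w = 9 + 3*11 = 9 + 33 = 42)
p(y) = 3 + y
L = 215 (L = 5*42 + 5 = 210 + 5 = 215)
((133 + p(16))/(L + P(15)))² = ((133 + (3 + 16))/(215 + 15²))² = ((133 + 19)/(215 + 225))² = (152/440)² = (152*(1/440))² = (19/55)² = 361/3025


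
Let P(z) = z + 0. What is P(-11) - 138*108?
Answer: -14915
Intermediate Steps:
P(z) = z
P(-11) - 138*108 = -11 - 138*108 = -11 - 14904 = -14915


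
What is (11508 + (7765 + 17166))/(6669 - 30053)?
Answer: -36439/23384 ≈ -1.5583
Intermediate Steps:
(11508 + (7765 + 17166))/(6669 - 30053) = (11508 + 24931)/(-23384) = 36439*(-1/23384) = -36439/23384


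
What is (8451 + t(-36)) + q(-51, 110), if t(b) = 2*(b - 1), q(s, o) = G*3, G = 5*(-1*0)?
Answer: 8377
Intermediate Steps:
G = 0 (G = 5*0 = 0)
q(s, o) = 0 (q(s, o) = 0*3 = 0)
t(b) = -2 + 2*b (t(b) = 2*(-1 + b) = -2 + 2*b)
(8451 + t(-36)) + q(-51, 110) = (8451 + (-2 + 2*(-36))) + 0 = (8451 + (-2 - 72)) + 0 = (8451 - 74) + 0 = 8377 + 0 = 8377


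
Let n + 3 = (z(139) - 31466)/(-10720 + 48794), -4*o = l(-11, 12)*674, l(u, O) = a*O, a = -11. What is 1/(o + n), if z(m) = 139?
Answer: 38074/846696359 ≈ 4.4968e-5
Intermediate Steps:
l(u, O) = -11*O
o = 22242 (o = -(-11*12)*674/4 = -(-33)*674 = -1/4*(-88968) = 22242)
n = -145549/38074 (n = -3 + (139 - 31466)/(-10720 + 48794) = -3 - 31327/38074 = -145549/38074 ≈ -3.8228)
1/(o + n) = 1/(22242 - 145549/38074) = 1/(846696359/38074) = 38074/846696359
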